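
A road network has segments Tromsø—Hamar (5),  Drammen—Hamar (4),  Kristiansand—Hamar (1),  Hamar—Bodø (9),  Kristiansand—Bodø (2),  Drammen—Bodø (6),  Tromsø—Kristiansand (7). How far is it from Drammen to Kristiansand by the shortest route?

5

A few of the Drammen→Kristiansand routes:
Drammen-Bodø-Kristiansand: 6 + 2 = 8
Drammen-Hamar-Bodø-Kristiansand: 4 + 9 + 2 = 15
Drammen-Hamar-Kristiansand: 4 + 1 = 5
The minimum is 5 km.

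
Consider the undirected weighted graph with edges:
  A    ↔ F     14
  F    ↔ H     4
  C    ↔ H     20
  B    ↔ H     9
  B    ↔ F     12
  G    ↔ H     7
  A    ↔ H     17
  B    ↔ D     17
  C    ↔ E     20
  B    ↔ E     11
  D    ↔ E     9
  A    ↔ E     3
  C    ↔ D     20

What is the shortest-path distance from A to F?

14

Checking several routes:
A→H→F: 17 + 4 = 21
A→E→B→F: 3 + 11 + 12 = 26
A→F: 14
Shortest: 14.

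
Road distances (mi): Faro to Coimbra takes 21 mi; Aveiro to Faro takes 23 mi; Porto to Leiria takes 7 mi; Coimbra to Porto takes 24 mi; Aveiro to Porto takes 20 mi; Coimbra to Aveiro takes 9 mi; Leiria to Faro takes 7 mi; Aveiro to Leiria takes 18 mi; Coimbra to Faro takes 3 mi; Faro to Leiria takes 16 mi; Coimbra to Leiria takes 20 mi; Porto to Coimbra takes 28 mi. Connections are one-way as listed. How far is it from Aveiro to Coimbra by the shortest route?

Some routes from Aveiro to Coimbra:
Aveiro → Leiria → Faro → Coimbra: 18 + 7 + 21 = 46
Aveiro → Porto → Coimbra: 20 + 28 = 48
Aveiro → Faro → Coimbra: 23 + 21 = 44
The minimum is 44 mi.

44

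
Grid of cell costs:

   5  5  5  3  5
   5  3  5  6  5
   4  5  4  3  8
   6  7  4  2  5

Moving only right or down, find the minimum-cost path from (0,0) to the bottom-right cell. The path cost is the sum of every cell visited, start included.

Path (0,0) → (0,1) → (1,1) → (1,2) → (2,2) → (2,3) → (3,3) → (3,4): 5 + 5 + 3 + 5 + 4 + 3 + 2 + 5 = 32.

32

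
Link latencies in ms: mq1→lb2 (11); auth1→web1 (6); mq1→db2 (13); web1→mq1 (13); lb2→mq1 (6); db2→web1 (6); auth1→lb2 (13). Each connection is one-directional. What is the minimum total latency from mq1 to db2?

Routes from mq1 to db2:
mq1 → db2: 13
Best route has total 13 ms.

13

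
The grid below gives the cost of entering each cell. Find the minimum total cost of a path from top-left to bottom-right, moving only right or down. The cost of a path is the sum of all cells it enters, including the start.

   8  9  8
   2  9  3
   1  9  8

Cheapest: r0c0 r1c0 r2c0 r2c1 r2c2
  8 + 2 + 1 + 9 + 8 = 28
For comparison, the top-then-right route costs 36.

28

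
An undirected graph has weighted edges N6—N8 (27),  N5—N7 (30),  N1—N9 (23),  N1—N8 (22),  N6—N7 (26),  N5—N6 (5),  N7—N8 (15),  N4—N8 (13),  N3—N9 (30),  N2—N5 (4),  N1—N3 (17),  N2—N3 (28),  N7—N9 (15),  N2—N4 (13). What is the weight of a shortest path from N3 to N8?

39

Some routes from N3 to N8:
N3 -> N1 -> N9 -> N7 -> N8: 17 + 23 + 15 + 15 = 70
N3 -> N2 -> N5 -> N6 -> N8: 28 + 4 + 5 + 27 = 64
N3 -> N1 -> N8: 17 + 22 = 39
N3 -> N2 -> N4 -> N8: 28 + 13 + 13 = 54
N3 -> N9 -> N7 -> N8: 30 + 15 + 15 = 60
Best route has total 39.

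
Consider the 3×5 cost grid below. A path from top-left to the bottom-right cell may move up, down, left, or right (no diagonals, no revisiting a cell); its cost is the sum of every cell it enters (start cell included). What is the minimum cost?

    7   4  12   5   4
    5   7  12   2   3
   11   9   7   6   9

42

Path (0,0) -> (0,1) -> (0,2) -> (0,3) -> (1,3) -> (1,4) -> (2,4): 7 + 4 + 12 + 5 + 2 + 3 + 9 = 42.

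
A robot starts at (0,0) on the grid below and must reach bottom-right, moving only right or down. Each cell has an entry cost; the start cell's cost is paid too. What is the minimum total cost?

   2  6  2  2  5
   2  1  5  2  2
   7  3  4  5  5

Cheapest: r0c0 → r1c0 → r1c1 → r1c2 → r1c3 → r1c4 → r2c4
  2 + 2 + 1 + 5 + 2 + 2 + 5 = 19

19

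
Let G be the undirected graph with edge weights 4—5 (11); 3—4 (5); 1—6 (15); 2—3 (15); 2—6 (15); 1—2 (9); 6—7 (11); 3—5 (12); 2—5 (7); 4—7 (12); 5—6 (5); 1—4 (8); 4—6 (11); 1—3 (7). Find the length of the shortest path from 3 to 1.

7

Checking several routes:
3 → 5 → 4 → 1: 12 + 11 + 8 = 31
3 → 4 → 6 → 1: 5 + 11 + 15 = 31
3 → 5 → 2 → 1: 12 + 7 + 9 = 28
3 → 1: 7
3 → 4 → 1: 5 + 8 = 13
3 → 2 → 1: 15 + 9 = 24
Best route has total 7.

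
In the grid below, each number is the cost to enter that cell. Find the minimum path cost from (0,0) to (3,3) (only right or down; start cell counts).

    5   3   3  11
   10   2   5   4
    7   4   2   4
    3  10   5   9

Take r0c0→r0c1→r1c1→r2c1→r2c2→r2c3→r3c3 for a total of 5 + 3 + 2 + 4 + 2 + 4 + 9 = 29.

29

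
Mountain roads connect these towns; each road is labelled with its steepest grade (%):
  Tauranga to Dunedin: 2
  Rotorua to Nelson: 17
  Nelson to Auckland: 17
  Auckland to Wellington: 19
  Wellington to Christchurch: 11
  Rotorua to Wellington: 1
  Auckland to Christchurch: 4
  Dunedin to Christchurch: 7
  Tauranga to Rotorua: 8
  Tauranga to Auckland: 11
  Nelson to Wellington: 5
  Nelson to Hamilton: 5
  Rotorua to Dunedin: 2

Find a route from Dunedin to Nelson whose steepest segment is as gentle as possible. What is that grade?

5

A few of the Dunedin→Nelson routes:
Dunedin→Tauranga→Auckland→Christchurch→Wellington→Nelson: max(2, 11, 4, 11, 5) = 11
Dunedin→Tauranga→Rotorua→Wellington→Nelson: max(2, 8, 1, 5) = 8
Dunedin→Rotorua→Wellington→Nelson: max(2, 1, 5) = 5
Best route has worst link 5%.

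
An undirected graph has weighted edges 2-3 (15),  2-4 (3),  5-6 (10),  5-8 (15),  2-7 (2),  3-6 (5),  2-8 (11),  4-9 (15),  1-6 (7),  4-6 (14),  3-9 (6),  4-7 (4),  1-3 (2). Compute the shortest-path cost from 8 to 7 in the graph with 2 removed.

Candidate routes:
8 -> 5 -> 6 -> 4 -> 7: 15 + 10 + 14 + 4 = 43
8 -> 5 -> 6 -> 3 -> 9 -> 4 -> 7: 15 + 10 + 5 + 6 + 15 + 4 = 55
8 -> 5 -> 6 -> 1 -> 3 -> 9 -> 4 -> 7: 15 + 10 + 7 + 2 + 6 + 15 + 4 = 59
Best route has total 43.

43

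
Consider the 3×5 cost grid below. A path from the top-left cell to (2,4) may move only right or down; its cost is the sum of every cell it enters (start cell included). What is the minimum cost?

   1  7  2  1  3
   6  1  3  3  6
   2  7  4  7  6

26

One optimal route is [0,0]→[0,1]→[0,2]→[0,3]→[0,4]→[1,4]→[2,4].
Its cost is 1 + 7 + 2 + 1 + 3 + 6 + 6 = 26.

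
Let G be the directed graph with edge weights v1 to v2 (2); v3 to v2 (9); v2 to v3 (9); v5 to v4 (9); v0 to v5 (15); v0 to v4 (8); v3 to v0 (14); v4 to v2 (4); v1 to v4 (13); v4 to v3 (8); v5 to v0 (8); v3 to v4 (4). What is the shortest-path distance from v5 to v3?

17

Candidate routes:
v5 → v4 → v3: 9 + 8 = 17
v5 → v0 → v4 → v2 → v3: 8 + 8 + 4 + 9 = 29
v5 → v0 → v4 → v3: 8 + 8 + 8 = 24
v5 → v4 → v2 → v3: 9 + 4 + 9 = 22
Best route has total 17.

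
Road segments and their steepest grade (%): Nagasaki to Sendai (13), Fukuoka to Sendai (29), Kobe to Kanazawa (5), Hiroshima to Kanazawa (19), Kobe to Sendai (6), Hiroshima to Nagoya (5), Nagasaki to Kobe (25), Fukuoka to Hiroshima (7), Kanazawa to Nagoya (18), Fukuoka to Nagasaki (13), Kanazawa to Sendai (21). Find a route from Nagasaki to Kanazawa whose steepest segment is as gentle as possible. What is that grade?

13

Checking several routes:
Nagasaki→Fukuoka→Hiroshima→Nagoya→Kanazawa: max(13, 7, 5, 18) = 18
Nagasaki→Fukuoka→Hiroshima→Kanazawa: max(13, 7, 19) = 19
Nagasaki→Sendai→Kobe→Kanazawa: max(13, 6, 5) = 13
Nagasaki→Sendai→Kanazawa: max(13, 21) = 21
Best route has worst link 13%.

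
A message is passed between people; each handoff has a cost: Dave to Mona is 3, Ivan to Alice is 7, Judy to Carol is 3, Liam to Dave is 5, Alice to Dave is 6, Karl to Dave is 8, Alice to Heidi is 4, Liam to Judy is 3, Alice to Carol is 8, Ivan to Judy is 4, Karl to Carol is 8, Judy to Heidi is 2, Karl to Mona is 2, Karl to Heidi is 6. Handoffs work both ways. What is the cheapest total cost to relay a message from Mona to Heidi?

8

Comparing a few candidate routes:
Mona-Dave-Karl-Heidi: 3 + 8 + 6 = 17
Mona-Karl-Carol-Judy-Heidi: 2 + 8 + 3 + 2 = 15
Mona-Dave-Liam-Judy-Heidi: 3 + 5 + 3 + 2 = 13
Mona-Karl-Dave-Liam-Judy-Heidi: 2 + 8 + 5 + 3 + 2 = 20
Mona-Dave-Alice-Heidi: 3 + 6 + 4 = 13
Mona-Karl-Heidi: 2 + 6 = 8
Shortest: 8.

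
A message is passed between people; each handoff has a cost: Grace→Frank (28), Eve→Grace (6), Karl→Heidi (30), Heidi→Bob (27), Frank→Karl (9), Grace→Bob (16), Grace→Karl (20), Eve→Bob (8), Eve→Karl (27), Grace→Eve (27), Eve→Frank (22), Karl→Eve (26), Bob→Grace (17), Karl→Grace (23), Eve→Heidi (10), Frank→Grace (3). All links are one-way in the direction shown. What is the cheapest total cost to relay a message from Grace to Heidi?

37

Checking several routes:
Grace → Eve → Heidi: 27 + 10 = 37
Grace → Frank → Karl → Eve → Heidi: 28 + 9 + 26 + 10 = 73
Grace → Eve → Karl → Heidi: 27 + 27 + 30 = 84
Grace → Frank → Karl → Heidi: 28 + 9 + 30 = 67
Grace → Karl → Heidi: 20 + 30 = 50
Grace → Karl → Eve → Heidi: 20 + 26 + 10 = 56
Shortest: 37.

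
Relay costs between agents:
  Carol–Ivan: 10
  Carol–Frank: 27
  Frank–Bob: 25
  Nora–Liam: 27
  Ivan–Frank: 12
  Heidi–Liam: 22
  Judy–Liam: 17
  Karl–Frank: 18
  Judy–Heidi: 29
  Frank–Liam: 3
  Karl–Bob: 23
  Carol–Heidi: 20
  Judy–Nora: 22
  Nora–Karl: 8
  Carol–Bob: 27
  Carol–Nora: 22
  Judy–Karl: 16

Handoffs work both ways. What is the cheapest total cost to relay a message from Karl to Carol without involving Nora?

A few of the Karl→Carol routes:
Karl-Judy-Liam-Frank-Ivan-Carol: 16 + 17 + 3 + 12 + 10 = 58
Karl-Bob-Carol: 23 + 27 = 50
Karl-Frank-Ivan-Carol: 18 + 12 + 10 = 40
Karl-Frank-Carol: 18 + 27 = 45
The minimum is 40.

40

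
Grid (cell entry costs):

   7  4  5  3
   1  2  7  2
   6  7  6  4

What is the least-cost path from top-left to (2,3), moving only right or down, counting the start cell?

23

One optimal route is r0c0 -> r1c0 -> r1c1 -> r1c2 -> r1c3 -> r2c3.
Its cost is 7 + 1 + 2 + 7 + 2 + 4 = 23.
For comparison, the top-then-right route costs 25.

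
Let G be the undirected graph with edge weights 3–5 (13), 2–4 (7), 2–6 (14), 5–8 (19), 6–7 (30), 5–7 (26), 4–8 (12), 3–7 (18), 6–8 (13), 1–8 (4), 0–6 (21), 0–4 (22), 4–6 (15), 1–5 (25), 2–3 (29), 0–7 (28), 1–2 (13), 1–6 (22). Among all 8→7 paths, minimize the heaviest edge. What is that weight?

19

Comparing a few candidate routes:
8 -> 6 -> 2 -> 1 -> 5 -> 3 -> 7: max(13, 14, 13, 25, 13, 18) = 25
8 -> 5 -> 3 -> 7: max(19, 13, 18) = 19
8 -> 6 -> 1 -> 5 -> 3 -> 7: max(13, 22, 25, 13, 18) = 25
Smallest bottleneck: 19.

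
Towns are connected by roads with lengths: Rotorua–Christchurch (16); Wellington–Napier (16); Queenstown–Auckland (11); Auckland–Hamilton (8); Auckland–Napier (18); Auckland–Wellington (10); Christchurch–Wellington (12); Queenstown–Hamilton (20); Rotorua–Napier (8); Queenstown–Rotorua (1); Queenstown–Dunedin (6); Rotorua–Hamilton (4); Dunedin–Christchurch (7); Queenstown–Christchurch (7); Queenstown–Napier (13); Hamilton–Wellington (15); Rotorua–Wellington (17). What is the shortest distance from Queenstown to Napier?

A few of the Queenstown→Napier routes:
Queenstown → Rotorua → Napier: 1 + 8 = 9
Queenstown → Auckland → Napier: 11 + 18 = 29
Queenstown → Napier: 13
Shortest: 9.

9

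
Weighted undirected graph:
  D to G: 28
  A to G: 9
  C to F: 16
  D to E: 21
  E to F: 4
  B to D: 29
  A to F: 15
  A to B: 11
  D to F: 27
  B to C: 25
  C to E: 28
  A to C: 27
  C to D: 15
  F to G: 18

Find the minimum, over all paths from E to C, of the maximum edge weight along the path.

16

A few of the E→C routes:
E→D→F→G→A→B→C: max(21, 27, 18, 9, 11, 25) = 27
E→F→A→B→C: max(4, 15, 11, 25) = 25
E→D→F→G→A→C: max(21, 27, 18, 9, 27) = 27
E→F→G→A→B→C: max(4, 18, 9, 11, 25) = 25
E→F→C: max(4, 16) = 16
E→D→C: max(21, 15) = 21
The minimum achievable maximum is 16.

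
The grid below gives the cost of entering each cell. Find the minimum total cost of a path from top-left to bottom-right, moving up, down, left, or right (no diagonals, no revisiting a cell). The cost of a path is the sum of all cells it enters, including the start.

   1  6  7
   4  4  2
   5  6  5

16

Best path: r0c0 -> r1c0 -> r1c1 -> r1c2 -> r2c2
Cost: 1 + 4 + 4 + 2 + 5 = 16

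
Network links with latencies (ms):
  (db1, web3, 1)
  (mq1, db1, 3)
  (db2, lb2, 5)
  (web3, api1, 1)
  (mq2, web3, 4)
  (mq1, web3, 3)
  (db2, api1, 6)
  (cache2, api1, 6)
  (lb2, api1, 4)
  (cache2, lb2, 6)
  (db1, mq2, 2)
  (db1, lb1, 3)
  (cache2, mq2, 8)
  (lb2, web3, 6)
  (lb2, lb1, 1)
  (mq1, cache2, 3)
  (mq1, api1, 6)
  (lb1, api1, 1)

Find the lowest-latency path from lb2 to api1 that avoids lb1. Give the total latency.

Comparing a few candidate routes:
lb2 - api1: 4
lb2 - db2 - api1: 5 + 6 = 11
lb2 - cache2 - api1: 6 + 6 = 12
lb2 - cache2 - mq1 - web3 - api1: 6 + 3 + 3 + 1 = 13
lb2 - web3 - api1: 6 + 1 = 7
Shortest: 4 ms.

4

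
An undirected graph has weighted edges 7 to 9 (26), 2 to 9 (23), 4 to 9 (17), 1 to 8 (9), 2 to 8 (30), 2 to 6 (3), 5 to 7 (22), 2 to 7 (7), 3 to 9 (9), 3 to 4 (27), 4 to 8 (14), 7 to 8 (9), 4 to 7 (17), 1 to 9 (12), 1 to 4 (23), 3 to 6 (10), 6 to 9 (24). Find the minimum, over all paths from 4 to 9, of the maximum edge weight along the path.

Checking several routes:
4 - 9: max(17) = 17
4 - 8 - 1 - 9: max(14, 9, 12) = 14
4 - 8 - 7 - 2 - 6 - 3 - 9: max(14, 9, 7, 3, 10, 9) = 14
The minimum achievable maximum is 14.

14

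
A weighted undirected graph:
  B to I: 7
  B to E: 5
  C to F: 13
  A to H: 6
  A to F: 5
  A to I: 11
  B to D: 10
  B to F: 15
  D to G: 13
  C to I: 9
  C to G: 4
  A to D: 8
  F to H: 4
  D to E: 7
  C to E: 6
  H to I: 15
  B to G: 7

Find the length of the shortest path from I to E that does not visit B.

Comparing a few candidate routes:
I-A-D-E: 11 + 8 + 7 = 26
I-C-E: 9 + 6 = 15
I-H-F-C-E: 15 + 4 + 13 + 6 = 38
I-C-G-D-E: 9 + 4 + 13 + 7 = 33
I-A-F-C-E: 11 + 5 + 13 + 6 = 35
I-H-A-D-E: 15 + 6 + 8 + 7 = 36
The minimum is 15.

15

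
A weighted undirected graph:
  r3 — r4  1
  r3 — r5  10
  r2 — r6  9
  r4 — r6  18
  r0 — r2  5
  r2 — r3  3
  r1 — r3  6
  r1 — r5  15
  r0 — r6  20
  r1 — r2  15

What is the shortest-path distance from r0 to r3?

Some routes from r0 to r3:
r0 → r2 → r6 → r4 → r3: 5 + 9 + 18 + 1 = 33
r0 → r6 → r2 → r3: 20 + 9 + 3 = 32
r0 → r2 → r1 → r5 → r3: 5 + 15 + 15 + 10 = 45
r0 → r2 → r1 → r3: 5 + 15 + 6 = 26
r0 → r6 → r4 → r3: 20 + 18 + 1 = 39
r0 → r2 → r3: 5 + 3 = 8
Best route has total 8.

8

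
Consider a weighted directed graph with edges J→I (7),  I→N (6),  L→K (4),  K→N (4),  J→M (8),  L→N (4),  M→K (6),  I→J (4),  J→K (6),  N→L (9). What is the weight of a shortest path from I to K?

Routes from I to K:
I → J → K: 4 + 6 = 10
I → J → M → K: 4 + 8 + 6 = 18
I → N → L → K: 6 + 9 + 4 = 19
Best route has total 10.

10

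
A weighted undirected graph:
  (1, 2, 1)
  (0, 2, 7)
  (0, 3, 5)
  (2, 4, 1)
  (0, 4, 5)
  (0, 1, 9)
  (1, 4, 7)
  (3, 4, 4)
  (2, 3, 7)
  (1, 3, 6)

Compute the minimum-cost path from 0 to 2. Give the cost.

Some routes from 0 to 2:
0 - 1 - 2: 9 + 1 = 10
0 - 4 - 2: 5 + 1 = 6
0 - 3 - 4 - 2: 5 + 4 + 1 = 10
0 - 3 - 2: 5 + 7 = 12
0 - 2: 7
Best route has total 6.

6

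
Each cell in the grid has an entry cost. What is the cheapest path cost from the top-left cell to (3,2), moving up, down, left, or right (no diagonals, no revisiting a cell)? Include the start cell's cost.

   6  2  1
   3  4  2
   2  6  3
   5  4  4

18

One optimal route is r0c0 -> r0c1 -> r0c2 -> r1c2 -> r2c2 -> r3c2.
Its cost is 6 + 2 + 1 + 2 + 3 + 4 = 18.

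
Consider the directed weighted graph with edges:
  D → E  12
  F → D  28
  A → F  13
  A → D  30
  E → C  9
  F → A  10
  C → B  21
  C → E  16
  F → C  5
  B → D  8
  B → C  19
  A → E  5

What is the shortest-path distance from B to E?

Paths from B to E:
B-D-E: 8 + 12 = 20
B-C-E: 19 + 16 = 35
Best route has total 20.

20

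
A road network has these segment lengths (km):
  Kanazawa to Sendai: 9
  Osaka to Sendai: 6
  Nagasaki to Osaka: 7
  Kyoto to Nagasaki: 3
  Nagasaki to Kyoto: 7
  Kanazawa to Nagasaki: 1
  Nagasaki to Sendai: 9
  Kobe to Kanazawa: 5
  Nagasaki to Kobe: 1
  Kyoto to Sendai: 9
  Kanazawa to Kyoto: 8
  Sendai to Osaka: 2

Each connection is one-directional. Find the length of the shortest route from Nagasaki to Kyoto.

7

Candidate routes:
Nagasaki → Kobe → Kanazawa → Kyoto: 1 + 5 + 8 = 14
Nagasaki → Kyoto: 7
Shortest: 7 km.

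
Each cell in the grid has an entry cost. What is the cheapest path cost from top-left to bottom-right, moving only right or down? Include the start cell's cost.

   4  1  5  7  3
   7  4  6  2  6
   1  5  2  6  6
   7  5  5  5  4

30

Cheapest: (0,0) → (0,1) → (1,1) → (2,1) → (2,2) → (3,2) → (3,3) → (3,4)
  4 + 1 + 4 + 5 + 2 + 5 + 5 + 4 = 30
(Top row then right column would cost 36.)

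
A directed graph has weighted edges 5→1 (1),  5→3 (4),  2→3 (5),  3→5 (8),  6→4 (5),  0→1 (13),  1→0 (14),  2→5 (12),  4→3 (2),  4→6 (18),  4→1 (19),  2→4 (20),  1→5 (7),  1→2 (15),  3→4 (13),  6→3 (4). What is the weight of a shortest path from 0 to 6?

55

Paths from 0 to 6:
0 → 1 → 2 → 3 → 4 → 6: 13 + 15 + 5 + 13 + 18 = 64
0 → 1 → 2 → 4 → 6: 13 + 15 + 20 + 18 = 66
0 → 1 → 5 → 3 → 4 → 6: 13 + 7 + 4 + 13 + 18 = 55
0 → 1 → 2 → 5 → 3 → 4 → 6: 13 + 15 + 12 + 4 + 13 + 18 = 75
The minimum is 55.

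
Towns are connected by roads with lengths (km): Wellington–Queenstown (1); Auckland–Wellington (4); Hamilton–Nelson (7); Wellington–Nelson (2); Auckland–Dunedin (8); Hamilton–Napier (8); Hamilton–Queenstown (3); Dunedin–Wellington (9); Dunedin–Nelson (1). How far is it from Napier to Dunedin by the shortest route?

15

Checking several routes:
Napier -> Hamilton -> Queenstown -> Wellington -> Nelson -> Dunedin: 8 + 3 + 1 + 2 + 1 = 15
Napier -> Hamilton -> Nelson -> Dunedin: 8 + 7 + 1 = 16
Napier -> Hamilton -> Queenstown -> Wellington -> Dunedin: 8 + 3 + 1 + 9 = 21
Best route has total 15 km.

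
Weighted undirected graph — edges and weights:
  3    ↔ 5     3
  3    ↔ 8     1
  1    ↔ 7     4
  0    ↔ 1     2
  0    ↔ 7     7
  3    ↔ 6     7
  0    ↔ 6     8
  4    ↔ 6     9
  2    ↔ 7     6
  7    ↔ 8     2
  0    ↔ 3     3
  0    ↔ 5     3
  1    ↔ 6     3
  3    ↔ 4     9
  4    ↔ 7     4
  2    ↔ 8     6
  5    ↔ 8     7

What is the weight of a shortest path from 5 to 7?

Comparing a few candidate routes:
5 -> 0 -> 1 -> 7: 3 + 2 + 4 = 9
5 -> 3 -> 8 -> 7: 3 + 1 + 2 = 6
5 -> 8 -> 7: 7 + 2 = 9
Best route has total 6.

6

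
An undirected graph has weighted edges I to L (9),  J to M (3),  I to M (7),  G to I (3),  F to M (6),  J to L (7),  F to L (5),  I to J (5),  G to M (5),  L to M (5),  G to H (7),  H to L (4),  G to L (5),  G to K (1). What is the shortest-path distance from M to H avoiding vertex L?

12

Routes from M to H avoiding L:
M → G → H: 5 + 7 = 12
M → I → G → H: 7 + 3 + 7 = 17
M → J → I → G → H: 3 + 5 + 3 + 7 = 18
The minimum is 12.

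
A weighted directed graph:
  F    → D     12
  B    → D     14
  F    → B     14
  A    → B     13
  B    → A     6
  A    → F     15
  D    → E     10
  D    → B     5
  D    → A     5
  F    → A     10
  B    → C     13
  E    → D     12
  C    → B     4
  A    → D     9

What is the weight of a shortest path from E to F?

Routes from E to F:
E -> D -> B -> A -> F: 12 + 5 + 6 + 15 = 38
E -> D -> A -> F: 12 + 5 + 15 = 32
Shortest: 32.

32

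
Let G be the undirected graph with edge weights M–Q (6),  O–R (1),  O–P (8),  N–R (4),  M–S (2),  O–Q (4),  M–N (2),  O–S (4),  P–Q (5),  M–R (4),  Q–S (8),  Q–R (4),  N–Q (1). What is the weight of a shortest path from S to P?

10

Checking several routes:
S-O-P: 4 + 8 = 12
S-M-Q-P: 2 + 6 + 5 = 13
S-M-N-Q-P: 2 + 2 + 1 + 5 = 10
Best route has total 10.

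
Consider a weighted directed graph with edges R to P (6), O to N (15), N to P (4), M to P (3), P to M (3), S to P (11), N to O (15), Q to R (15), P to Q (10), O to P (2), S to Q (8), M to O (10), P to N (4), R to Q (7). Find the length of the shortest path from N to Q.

14

Paths from N to Q:
N -> P -> Q: 4 + 10 = 14
N -> O -> P -> Q: 15 + 2 + 10 = 27
Best route has total 14.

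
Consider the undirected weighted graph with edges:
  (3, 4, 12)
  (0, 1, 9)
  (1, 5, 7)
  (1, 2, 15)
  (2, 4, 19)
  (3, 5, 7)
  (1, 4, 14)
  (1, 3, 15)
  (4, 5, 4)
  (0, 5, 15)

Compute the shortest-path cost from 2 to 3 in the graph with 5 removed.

Routes from 2 to 3 avoiding 5:
2 → 1 → 3: 15 + 15 = 30
2 → 1 → 4 → 3: 15 + 14 + 12 = 41
2 → 4 → 1 → 3: 19 + 14 + 15 = 48
2 → 4 → 3: 19 + 12 = 31
Best route has total 30.

30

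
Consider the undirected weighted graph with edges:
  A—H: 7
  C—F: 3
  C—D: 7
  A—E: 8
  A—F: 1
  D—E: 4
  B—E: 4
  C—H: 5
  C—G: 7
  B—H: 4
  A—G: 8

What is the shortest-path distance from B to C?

Checking several routes:
B→E→A→F→C: 4 + 8 + 1 + 3 = 16
B→E→D→C: 4 + 4 + 7 = 15
B→H→A→F→C: 4 + 7 + 1 + 3 = 15
B→E→A→H→C: 4 + 8 + 7 + 5 = 24
B→H→C: 4 + 5 = 9
The minimum is 9.

9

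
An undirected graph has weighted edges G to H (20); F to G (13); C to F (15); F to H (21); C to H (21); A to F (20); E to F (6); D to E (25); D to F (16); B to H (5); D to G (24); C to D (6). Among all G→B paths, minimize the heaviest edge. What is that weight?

Comparing a few candidate routes:
G - F - H - B: max(13, 21, 5) = 21
G - F - C - H - B: max(13, 15, 21, 5) = 21
G - F - D - C - H - B: max(13, 16, 6, 21, 5) = 21
G - H - B: max(20, 5) = 20
Best route has worst link 20.

20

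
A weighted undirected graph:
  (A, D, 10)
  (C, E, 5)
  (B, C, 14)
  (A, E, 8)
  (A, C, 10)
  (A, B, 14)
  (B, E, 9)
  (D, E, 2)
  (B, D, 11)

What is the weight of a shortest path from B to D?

11

A few of the B→D routes:
B → A → E → D: 14 + 8 + 2 = 24
B → E → D: 9 + 2 = 11
B → D: 11
B → E → A → D: 9 + 8 + 10 = 27
B → C → E → D: 14 + 5 + 2 = 21
B → A → D: 14 + 10 = 24
Shortest: 11.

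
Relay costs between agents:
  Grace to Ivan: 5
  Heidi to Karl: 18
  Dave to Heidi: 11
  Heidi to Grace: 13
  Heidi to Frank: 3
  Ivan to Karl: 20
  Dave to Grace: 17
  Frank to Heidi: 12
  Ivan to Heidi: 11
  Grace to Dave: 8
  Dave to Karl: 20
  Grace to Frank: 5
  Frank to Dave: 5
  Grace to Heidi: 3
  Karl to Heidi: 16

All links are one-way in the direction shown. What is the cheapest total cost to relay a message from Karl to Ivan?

34

Paths from Karl to Ivan:
Karl→Heidi→Grace→Ivan: 16 + 13 + 5 = 34
Karl→Heidi→Frank→Dave→Grace→Ivan: 16 + 3 + 5 + 17 + 5 = 46
The minimum is 34.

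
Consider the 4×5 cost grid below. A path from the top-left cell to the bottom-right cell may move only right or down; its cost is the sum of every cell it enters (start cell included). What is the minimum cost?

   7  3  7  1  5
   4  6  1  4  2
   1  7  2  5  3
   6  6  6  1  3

One optimal route is [0,0] → [0,1] → [1,1] → [1,2] → [2,2] → [2,3] → [3,3] → [3,4].
Its cost is 7 + 3 + 6 + 1 + 2 + 5 + 1 + 3 = 28.
(Top row then right column would cost 31.)

28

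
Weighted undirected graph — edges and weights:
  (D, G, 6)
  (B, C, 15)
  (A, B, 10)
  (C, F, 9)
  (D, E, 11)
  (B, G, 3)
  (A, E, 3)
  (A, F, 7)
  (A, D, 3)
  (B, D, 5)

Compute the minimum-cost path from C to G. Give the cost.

Some routes from C to G:
C → F → A → D → G: 9 + 7 + 3 + 6 = 25
C → B → D → G: 15 + 5 + 6 = 26
C → B → G: 15 + 3 = 18
Shortest: 18.

18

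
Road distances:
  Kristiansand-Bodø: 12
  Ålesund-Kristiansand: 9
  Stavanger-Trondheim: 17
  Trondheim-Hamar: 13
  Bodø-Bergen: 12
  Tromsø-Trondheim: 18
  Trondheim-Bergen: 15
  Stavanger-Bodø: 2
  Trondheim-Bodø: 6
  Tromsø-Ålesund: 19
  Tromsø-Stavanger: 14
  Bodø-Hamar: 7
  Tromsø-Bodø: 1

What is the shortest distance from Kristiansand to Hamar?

Checking several routes:
Kristiansand→Bodø→Trondheim→Hamar: 12 + 6 + 13 = 31
Kristiansand→Bodø→Hamar: 12 + 7 = 19
Kristiansand→Ålesund→Tromsø→Bodø→Hamar: 9 + 19 + 1 + 7 = 36
Best route has total 19.

19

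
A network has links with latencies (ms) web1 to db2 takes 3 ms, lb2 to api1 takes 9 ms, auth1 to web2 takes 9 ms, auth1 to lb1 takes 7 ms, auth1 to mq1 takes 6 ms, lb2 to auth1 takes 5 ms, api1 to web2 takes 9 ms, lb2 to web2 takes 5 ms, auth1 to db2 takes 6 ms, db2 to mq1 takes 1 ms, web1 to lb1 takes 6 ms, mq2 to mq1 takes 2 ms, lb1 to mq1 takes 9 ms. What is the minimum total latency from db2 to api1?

Comparing a few candidate routes:
db2 - auth1 - web2 - api1: 6 + 9 + 9 = 24
db2 - auth1 - lb2 - api1: 6 + 5 + 9 = 20
db2 - mq1 - auth1 - web2 - api1: 1 + 6 + 9 + 9 = 25
db2 - mq1 - auth1 - lb2 - api1: 1 + 6 + 5 + 9 = 21
db2 - auth1 - lb2 - web2 - api1: 6 + 5 + 5 + 9 = 25
db2 - mq1 - auth1 - lb2 - web2 - api1: 1 + 6 + 5 + 5 + 9 = 26
Shortest: 20 ms.

20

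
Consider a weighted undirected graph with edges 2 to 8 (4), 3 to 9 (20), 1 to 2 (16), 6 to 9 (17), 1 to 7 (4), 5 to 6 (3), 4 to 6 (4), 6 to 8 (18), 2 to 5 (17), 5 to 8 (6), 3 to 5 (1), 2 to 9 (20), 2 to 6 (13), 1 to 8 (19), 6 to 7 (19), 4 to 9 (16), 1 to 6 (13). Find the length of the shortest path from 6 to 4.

A few of the 6→4 routes:
6 -> 5 -> 3 -> 9 -> 4: 3 + 1 + 20 + 16 = 40
6 -> 5 -> 8 -> 2 -> 9 -> 4: 3 + 6 + 4 + 20 + 16 = 49
6 -> 9 -> 4: 17 + 16 = 33
6 -> 4: 4
6 -> 2 -> 9 -> 4: 13 + 20 + 16 = 49
The minimum is 4.

4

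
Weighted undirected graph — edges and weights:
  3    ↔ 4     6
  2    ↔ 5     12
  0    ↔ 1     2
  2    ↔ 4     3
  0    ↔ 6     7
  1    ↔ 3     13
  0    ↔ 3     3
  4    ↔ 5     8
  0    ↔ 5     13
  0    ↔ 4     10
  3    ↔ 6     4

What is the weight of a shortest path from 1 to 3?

5

Comparing a few candidate routes:
1→0→3: 2 + 3 = 5
1→3: 13
1→0→6→3: 2 + 7 + 4 = 13
Shortest: 5.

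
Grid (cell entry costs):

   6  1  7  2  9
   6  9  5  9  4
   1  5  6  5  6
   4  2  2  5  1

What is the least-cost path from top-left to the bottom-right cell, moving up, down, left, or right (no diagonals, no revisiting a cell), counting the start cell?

27

Path r0c0 -> r1c0 -> r2c0 -> r3c0 -> r3c1 -> r3c2 -> r3c3 -> r3c4: 6 + 6 + 1 + 4 + 2 + 2 + 5 + 1 = 27.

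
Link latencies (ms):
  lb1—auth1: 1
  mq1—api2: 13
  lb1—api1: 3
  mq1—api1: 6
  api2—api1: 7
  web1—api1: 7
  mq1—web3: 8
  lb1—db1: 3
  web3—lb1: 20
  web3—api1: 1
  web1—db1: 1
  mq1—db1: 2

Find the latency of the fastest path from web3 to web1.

Comparing a few candidate routes:
web3 → api1 → web1: 1 + 7 = 8
web3 → api1 → lb1 → db1 → web1: 1 + 3 + 3 + 1 = 8
web3 → mq1 → api1 → lb1 → db1 → web1: 8 + 6 + 3 + 3 + 1 = 21
web3 → mq1 → db1 → web1: 8 + 2 + 1 = 11
web3 → api1 → mq1 → db1 → web1: 1 + 6 + 2 + 1 = 10
The minimum is 8 ms.

8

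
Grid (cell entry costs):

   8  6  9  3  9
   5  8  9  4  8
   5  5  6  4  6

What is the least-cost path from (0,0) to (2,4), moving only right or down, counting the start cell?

Path [0,0] -> [1,0] -> [2,0] -> [2,1] -> [2,2] -> [2,3] -> [2,4]: 8 + 5 + 5 + 5 + 6 + 4 + 6 = 39.
(Top row then right column would cost 49.)

39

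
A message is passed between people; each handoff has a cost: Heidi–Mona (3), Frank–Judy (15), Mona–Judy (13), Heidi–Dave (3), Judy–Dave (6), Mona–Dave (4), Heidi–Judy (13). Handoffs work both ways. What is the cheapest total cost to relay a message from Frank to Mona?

Routes from Frank to Mona:
Frank - Judy - Mona: 15 + 13 = 28
Frank - Judy - Heidi - Mona: 15 + 13 + 3 = 31
Frank - Judy - Heidi - Dave - Mona: 15 + 13 + 3 + 4 = 35
Frank - Judy - Dave - Mona: 15 + 6 + 4 = 25
Frank - Judy - Dave - Heidi - Mona: 15 + 6 + 3 + 3 = 27
Shortest: 25.

25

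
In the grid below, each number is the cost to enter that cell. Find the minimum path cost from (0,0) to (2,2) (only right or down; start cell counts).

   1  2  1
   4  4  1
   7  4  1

Cheapest: r0c0 r0c1 r0c2 r1c2 r2c2
  1 + 2 + 1 + 1 + 1 = 6

6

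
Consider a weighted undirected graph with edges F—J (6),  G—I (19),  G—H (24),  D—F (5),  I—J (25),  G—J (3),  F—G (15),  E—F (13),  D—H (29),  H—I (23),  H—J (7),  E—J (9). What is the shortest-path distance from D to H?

Checking several routes:
D-F-E-J-H: 5 + 13 + 9 + 7 = 34
D-H: 29
D-F-G-J-H: 5 + 15 + 3 + 7 = 30
D-F-J-H: 5 + 6 + 7 = 18
Best route has total 18.

18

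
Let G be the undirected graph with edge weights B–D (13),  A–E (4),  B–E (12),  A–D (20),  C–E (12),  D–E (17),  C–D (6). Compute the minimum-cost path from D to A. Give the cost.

Paths from D to A:
D→C→E→A: 6 + 12 + 4 = 22
D→B→E→A: 13 + 12 + 4 = 29
D→E→A: 17 + 4 = 21
D→A: 20
Shortest: 20.

20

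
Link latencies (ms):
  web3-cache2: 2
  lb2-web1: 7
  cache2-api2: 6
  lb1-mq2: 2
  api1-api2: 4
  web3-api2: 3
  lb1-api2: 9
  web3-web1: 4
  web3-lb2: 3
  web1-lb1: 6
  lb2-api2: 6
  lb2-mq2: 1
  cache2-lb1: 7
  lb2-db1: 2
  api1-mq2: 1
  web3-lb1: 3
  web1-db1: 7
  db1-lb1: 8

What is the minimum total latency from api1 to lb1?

3

Comparing a few candidate routes:
api1 - mq2 - lb2 - db1 - lb1: 1 + 1 + 2 + 8 = 12
api1 - mq2 - lb1: 1 + 2 = 3
api1 - api2 - web3 - lb1: 4 + 3 + 3 = 10
api1 - mq2 - lb2 - web3 - lb1: 1 + 1 + 3 + 3 = 8
api1 - api2 - lb1: 4 + 9 = 13
The minimum is 3 ms.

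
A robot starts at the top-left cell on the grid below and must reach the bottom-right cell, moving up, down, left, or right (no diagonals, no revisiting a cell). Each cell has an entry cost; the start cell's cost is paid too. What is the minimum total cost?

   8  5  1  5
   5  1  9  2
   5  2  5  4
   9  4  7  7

32

One optimal route is [0,0]→[0,1]→[0,2]→[0,3]→[1,3]→[2,3]→[3,3].
Its cost is 8 + 5 + 1 + 5 + 2 + 4 + 7 = 32.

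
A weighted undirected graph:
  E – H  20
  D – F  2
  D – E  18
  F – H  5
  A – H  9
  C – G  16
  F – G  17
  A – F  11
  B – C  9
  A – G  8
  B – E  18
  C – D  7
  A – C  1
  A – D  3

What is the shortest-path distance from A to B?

10

Comparing a few candidate routes:
A-D-C-B: 3 + 7 + 9 = 19
A-F-D-C-B: 11 + 2 + 7 + 9 = 29
A-C-B: 1 + 9 = 10
Shortest: 10.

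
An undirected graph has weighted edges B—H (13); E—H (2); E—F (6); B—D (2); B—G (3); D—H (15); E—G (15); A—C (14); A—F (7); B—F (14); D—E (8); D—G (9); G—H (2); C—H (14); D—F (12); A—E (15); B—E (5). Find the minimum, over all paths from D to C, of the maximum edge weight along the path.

Some routes from D to C:
D -> B -> H -> C: max(2, 13, 14) = 14
D -> B -> H -> E -> F -> A -> C: max(2, 13, 2, 6, 7, 14) = 14
D -> B -> F -> E -> H -> C: max(2, 14, 6, 2, 14) = 14
D -> B -> F -> A -> C: max(2, 14, 7, 14) = 14
D -> B -> G -> H -> C: max(2, 3, 2, 14) = 14
Best route has worst link 14.

14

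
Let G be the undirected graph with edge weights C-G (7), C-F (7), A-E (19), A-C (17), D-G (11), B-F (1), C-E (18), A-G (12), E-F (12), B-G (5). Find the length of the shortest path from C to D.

18

Some routes from C to D:
C -> E -> F -> B -> G -> D: 18 + 12 + 1 + 5 + 11 = 47
C -> F -> B -> G -> D: 7 + 1 + 5 + 11 = 24
C -> A -> G -> D: 17 + 12 + 11 = 40
C -> G -> D: 7 + 11 = 18
C -> E -> A -> G -> D: 18 + 19 + 12 + 11 = 60
Best route has total 18.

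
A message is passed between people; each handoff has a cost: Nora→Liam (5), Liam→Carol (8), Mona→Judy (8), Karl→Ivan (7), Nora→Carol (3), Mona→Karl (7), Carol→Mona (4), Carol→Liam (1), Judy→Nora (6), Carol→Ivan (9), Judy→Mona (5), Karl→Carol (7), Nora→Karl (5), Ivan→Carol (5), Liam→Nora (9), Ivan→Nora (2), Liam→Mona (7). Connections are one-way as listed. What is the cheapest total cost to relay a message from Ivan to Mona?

9

Comparing a few candidate routes:
Ivan-Nora-Carol-Mona: 2 + 3 + 4 = 9
Ivan-Nora-Carol-Liam-Mona: 2 + 3 + 1 + 7 = 13
Ivan-Carol-Liam-Mona: 5 + 1 + 7 = 13
Ivan-Nora-Liam-Mona: 2 + 5 + 7 = 14
Ivan-Carol-Mona: 5 + 4 = 9
Ivan-Nora-Karl-Carol-Mona: 2 + 5 + 7 + 4 = 18
The minimum is 9.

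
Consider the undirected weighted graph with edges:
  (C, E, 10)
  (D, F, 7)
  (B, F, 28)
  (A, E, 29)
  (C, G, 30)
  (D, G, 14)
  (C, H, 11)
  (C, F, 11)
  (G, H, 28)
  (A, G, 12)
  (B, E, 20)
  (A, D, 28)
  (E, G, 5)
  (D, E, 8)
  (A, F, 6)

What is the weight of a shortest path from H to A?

Some routes from H to A:
H -> C -> F -> A: 11 + 11 + 6 = 28
H -> C -> E -> A: 11 + 10 + 29 = 50
H -> G -> A: 28 + 12 = 40
H -> C -> E -> G -> A: 11 + 10 + 5 + 12 = 38
H -> C -> E -> D -> F -> A: 11 + 10 + 8 + 7 + 6 = 42
Best route has total 28.

28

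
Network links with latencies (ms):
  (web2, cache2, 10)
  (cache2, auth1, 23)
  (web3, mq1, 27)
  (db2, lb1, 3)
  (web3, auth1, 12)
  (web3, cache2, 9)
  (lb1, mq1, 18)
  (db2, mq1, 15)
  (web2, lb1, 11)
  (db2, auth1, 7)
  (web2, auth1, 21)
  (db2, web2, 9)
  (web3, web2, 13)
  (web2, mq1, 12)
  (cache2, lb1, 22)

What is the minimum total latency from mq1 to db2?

15

Comparing a few candidate routes:
mq1→web2→db2: 12 + 9 = 21
mq1→web2→auth1→db2: 12 + 21 + 7 = 40
mq1→lb1→web2→db2: 18 + 11 + 9 = 38
mq1→lb1→db2: 18 + 3 = 21
mq1→web2→lb1→db2: 12 + 11 + 3 = 26
mq1→db2: 15
Best route has total 15 ms.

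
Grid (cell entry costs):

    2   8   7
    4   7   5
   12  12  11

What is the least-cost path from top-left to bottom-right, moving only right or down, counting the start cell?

Best path: [0,0]→[1,0]→[1,1]→[1,2]→[2,2]
Cost: 2 + 4 + 7 + 5 + 11 = 29

29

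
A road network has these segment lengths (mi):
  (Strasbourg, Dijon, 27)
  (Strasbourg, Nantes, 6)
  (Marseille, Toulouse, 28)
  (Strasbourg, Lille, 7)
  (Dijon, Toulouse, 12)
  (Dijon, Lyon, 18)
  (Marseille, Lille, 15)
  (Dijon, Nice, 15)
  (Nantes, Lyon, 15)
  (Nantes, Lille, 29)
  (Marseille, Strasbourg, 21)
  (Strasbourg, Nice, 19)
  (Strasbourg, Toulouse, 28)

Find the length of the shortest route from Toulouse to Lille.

Comparing a few candidate routes:
Toulouse-Dijon-Strasbourg-Lille: 12 + 27 + 7 = 46
Toulouse-Marseille-Strasbourg-Lille: 28 + 21 + 7 = 56
Toulouse-Strasbourg-Lille: 28 + 7 = 35
Toulouse-Dijon-Nice-Strasbourg-Lille: 12 + 15 + 19 + 7 = 53
Toulouse-Marseille-Lille: 28 + 15 = 43
The minimum is 35 mi.

35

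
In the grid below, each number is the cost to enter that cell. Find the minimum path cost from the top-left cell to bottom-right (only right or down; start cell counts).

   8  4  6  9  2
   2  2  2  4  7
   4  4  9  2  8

28

Path (0,0)→(1,0)→(1,1)→(1,2)→(1,3)→(2,3)→(2,4): 8 + 2 + 2 + 2 + 4 + 2 + 8 = 28.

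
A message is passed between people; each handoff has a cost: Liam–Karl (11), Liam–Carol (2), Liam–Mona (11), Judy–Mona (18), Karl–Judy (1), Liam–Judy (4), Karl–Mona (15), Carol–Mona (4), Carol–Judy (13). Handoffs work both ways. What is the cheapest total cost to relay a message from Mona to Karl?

11

Checking several routes:
Mona → Carol → Liam → Karl: 4 + 2 + 11 = 17
Mona → Carol → Judy → Karl: 4 + 13 + 1 = 18
Mona → Liam → Judy → Karl: 11 + 4 + 1 = 16
Mona → Karl: 15
Mona → Carol → Liam → Judy → Karl: 4 + 2 + 4 + 1 = 11
Mona → Judy → Karl: 18 + 1 = 19
Shortest: 11.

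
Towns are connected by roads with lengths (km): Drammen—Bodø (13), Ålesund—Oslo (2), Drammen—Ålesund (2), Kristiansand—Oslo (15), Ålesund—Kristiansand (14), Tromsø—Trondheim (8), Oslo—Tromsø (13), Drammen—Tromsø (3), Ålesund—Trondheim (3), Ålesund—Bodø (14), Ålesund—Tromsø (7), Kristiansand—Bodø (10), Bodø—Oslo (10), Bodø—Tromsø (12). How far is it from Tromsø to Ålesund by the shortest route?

Some routes from Tromsø to Ålesund:
Tromsø→Ålesund: 7
Tromsø→Oslo→Ålesund: 13 + 2 = 15
Tromsø→Drammen→Ålesund: 3 + 2 = 5
Tromsø→Trondheim→Ålesund: 8 + 3 = 11
Shortest: 5 km.

5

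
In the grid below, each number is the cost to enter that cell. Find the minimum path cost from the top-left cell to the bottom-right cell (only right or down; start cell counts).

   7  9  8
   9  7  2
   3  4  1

Best path: (0,0) (1,0) (2,0) (2,1) (2,2)
Cost: 7 + 9 + 3 + 4 + 1 = 24

24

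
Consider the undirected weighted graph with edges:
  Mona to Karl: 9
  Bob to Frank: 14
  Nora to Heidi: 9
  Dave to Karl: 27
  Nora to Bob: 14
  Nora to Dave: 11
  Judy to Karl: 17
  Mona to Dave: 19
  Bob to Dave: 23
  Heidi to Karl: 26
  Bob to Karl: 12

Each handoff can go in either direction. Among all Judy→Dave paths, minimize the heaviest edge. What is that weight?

17

Paths from Judy to Dave:
Judy → Karl → Bob → Dave: max(17, 12, 23) = 23
Judy → Karl → Dave: max(17, 27) = 27
Judy → Karl → Heidi → Nora → Dave: max(17, 26, 9, 11) = 26
Judy → Karl → Mona → Dave: max(17, 9, 19) = 19
Judy → Karl → Bob → Nora → Dave: max(17, 12, 14, 11) = 17
Judy → Karl → Heidi → Nora → Bob → Dave: max(17, 26, 9, 14, 23) = 26
Smallest bottleneck: 17.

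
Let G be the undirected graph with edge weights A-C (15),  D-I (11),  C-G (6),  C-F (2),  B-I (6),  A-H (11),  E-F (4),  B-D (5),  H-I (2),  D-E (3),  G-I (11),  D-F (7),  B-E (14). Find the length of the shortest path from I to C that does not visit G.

Comparing a few candidate routes:
I -> D -> F -> C: 11 + 7 + 2 = 20
I -> B -> D -> F -> C: 6 + 5 + 7 + 2 = 20
I -> D -> E -> F -> C: 11 + 3 + 4 + 2 = 20
Shortest: 20.

20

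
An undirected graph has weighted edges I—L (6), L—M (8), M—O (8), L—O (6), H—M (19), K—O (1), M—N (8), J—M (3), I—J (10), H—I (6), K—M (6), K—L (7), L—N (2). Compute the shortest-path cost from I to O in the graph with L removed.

Routes from I to O avoiding L:
I - H - M - K - O: 6 + 19 + 6 + 1 = 32
I - J - M - K - O: 10 + 3 + 6 + 1 = 20
I - H - M - O: 6 + 19 + 8 = 33
I - J - M - O: 10 + 3 + 8 = 21
The minimum is 20.

20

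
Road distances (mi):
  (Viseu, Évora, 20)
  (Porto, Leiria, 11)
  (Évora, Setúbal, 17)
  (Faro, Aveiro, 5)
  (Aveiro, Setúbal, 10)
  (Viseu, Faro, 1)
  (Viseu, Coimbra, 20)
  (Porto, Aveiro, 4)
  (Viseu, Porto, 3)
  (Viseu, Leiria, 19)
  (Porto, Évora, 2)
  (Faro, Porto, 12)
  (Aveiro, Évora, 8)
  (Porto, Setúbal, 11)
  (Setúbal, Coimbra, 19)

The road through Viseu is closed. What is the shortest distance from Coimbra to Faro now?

Checking several routes:
Coimbra → Setúbal → Aveiro → Porto → Faro: 19 + 10 + 4 + 12 = 45
Coimbra → Setúbal → Porto → Aveiro → Faro: 19 + 11 + 4 + 5 = 39
Coimbra → Setúbal → Évora → Porto → Aveiro → Faro: 19 + 17 + 2 + 4 + 5 = 47
Coimbra → Setúbal → Porto → Évora → Aveiro → Faro: 19 + 11 + 2 + 8 + 5 = 45
Coimbra → Setúbal → Porto → Faro: 19 + 11 + 12 = 42
Coimbra → Setúbal → Aveiro → Faro: 19 + 10 + 5 = 34
The minimum is 34 mi.

34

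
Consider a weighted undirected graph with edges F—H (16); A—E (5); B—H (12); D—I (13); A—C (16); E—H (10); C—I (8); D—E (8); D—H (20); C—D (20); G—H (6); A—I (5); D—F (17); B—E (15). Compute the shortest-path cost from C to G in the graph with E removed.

Routes from C to G avoiding E:
C-D-F-H-G: 20 + 17 + 16 + 6 = 59
C-I-D-F-H-G: 8 + 13 + 17 + 16 + 6 = 60
C-A-I-D-F-H-G: 16 + 5 + 13 + 17 + 16 + 6 = 73
C-A-I-D-H-G: 16 + 5 + 13 + 20 + 6 = 60
C-D-H-G: 20 + 20 + 6 = 46
C-I-D-H-G: 8 + 13 + 20 + 6 = 47
The minimum is 46.

46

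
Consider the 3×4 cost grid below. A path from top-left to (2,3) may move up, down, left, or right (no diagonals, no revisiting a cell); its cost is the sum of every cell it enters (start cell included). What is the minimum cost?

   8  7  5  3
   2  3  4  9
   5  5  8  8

33

Cheapest: (0,0) → (1,0) → (1,1) → (1,2) → (2,2) → (2,3)
  8 + 2 + 3 + 4 + 8 + 8 = 33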